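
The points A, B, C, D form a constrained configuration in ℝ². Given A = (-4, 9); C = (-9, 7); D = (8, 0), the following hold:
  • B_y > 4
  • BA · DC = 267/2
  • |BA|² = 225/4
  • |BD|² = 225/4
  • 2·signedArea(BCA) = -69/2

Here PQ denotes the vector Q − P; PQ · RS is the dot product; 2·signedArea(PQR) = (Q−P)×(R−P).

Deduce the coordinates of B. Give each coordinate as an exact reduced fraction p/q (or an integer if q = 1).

1. B_x = 2  [2·signedArea(BCA) = -69/2 ∩ BA · DC = 267/2]
2. B_y = 9/2  [2·signedArea(BCA) = -69/2 ∩ BA · DC = 267/2]
   → B = (2, 9/2)

B = (2, 9/2)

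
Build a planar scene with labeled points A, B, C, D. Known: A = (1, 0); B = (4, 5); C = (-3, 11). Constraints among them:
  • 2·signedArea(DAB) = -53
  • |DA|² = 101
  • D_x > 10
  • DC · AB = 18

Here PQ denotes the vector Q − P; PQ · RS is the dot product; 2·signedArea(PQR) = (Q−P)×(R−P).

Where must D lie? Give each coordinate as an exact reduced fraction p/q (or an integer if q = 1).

1. D_x = 11  [2·signedArea(DAB) = -53 ∩ DC · AB = 18]
2. D_y = -1  [2·signedArea(DAB) = -53 ∩ DC · AB = 18]
   → D = (11, -1)

D = (11, -1)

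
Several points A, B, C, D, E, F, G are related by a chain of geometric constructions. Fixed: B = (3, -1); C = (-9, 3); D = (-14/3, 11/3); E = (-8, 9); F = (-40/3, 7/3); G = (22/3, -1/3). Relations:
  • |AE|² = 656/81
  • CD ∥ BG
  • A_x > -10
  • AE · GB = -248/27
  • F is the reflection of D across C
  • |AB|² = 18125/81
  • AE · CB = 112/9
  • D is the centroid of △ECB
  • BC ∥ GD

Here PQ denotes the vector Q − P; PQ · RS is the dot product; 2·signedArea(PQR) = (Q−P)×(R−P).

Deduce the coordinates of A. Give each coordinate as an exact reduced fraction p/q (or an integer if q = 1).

1. A_x = -88/9  [AE · GB = -248/27 ∩ AE · CB = 112/9]
2. A_y = 61/9  [AE · GB = -248/27 ∩ AE · CB = 112/9]
   → A = (-88/9, 61/9)

A = (-88/9, 61/9)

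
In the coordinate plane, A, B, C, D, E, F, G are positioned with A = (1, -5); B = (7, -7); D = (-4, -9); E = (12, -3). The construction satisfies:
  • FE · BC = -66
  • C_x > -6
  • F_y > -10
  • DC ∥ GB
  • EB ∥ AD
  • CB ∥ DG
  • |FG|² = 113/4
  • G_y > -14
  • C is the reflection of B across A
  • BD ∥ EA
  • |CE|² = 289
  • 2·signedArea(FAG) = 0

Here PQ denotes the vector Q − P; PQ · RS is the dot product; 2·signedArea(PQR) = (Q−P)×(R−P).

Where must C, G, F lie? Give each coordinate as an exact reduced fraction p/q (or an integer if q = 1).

1. C_x = -5  [C is the reflection of B across A]
2. C_y = -3  [C is the reflection of B across A]
   → C = (-5, -3)
3. G_x = 8  [DC ∥ GB ∩ CB ∥ DG]
4. G_y = -13  [DC ∥ GB ∩ CB ∥ DG]
   → G = (8, -13)
5. F_x = 9/2  [2·signedArea(FAG) = 0 ∩ FE · BC = -66]
6. F_y = -9  [2·signedArea(FAG) = 0 ∩ FE · BC = -66]
   → F = (9/2, -9)

C = (-5, -3)
F = (9/2, -9)
G = (8, -13)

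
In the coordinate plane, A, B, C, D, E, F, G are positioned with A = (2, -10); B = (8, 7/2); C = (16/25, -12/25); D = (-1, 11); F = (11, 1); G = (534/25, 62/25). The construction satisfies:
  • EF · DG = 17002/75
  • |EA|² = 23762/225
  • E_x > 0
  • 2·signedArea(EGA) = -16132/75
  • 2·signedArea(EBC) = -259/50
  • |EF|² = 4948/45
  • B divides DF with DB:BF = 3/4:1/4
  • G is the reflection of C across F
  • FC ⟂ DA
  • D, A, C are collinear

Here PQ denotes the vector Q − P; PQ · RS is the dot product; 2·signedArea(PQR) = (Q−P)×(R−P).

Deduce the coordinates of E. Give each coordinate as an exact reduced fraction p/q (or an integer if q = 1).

1. E_x = 41/75  [2·signedArea(EBC) = -259/50 ∩ 2·signedArea(EGA) = -16132/75]
2. E_y = 13/75  [2·signedArea(EBC) = -259/50 ∩ 2·signedArea(EGA) = -16132/75]
   → E = (41/75, 13/75)

E = (41/75, 13/75)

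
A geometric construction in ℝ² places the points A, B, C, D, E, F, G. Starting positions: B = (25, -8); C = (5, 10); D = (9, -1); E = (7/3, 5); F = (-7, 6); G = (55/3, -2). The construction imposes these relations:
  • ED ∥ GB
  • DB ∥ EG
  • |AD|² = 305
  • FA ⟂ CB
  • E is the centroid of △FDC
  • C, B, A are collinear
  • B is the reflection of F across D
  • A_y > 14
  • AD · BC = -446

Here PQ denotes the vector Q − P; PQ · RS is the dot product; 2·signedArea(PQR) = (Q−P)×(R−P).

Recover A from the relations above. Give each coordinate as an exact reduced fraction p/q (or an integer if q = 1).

A = (65/181, 2566/181)

1. A_x = 65/181  [C, B, A are collinear ∩ FA ⟂ CB]
2. A_y = 2566/181  [C, B, A are collinear ∩ FA ⟂ CB]
   → A = (65/181, 2566/181)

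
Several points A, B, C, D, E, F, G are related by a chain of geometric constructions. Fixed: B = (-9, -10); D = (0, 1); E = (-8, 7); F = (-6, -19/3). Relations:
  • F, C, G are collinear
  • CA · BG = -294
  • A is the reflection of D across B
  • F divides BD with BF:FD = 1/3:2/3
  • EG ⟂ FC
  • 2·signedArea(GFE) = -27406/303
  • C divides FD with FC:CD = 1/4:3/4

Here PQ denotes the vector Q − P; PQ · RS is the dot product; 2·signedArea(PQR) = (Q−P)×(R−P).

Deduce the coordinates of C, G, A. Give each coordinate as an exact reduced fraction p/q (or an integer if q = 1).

1. C_x = -9/2  [C divides FD with FC:CD = 1/4:3/4]
2. C_y = -9/2  [C divides FD with FC:CD = 1/4:3/4]
   → C = (-9/2, -9/2)
3. G_x = -27/101  [F, C, G are collinear ∩ EG ⟂ FC]
4. G_y = 68/101  [F, C, G are collinear ∩ EG ⟂ FC]
   → G = (-27/101, 68/101)
5. A_x = -18  [A is the reflection of D across B]
6. A_y = -21  [A is the reflection of D across B]
   → A = (-18, -21)

A = (-18, -21)
C = (-9/2, -9/2)
G = (-27/101, 68/101)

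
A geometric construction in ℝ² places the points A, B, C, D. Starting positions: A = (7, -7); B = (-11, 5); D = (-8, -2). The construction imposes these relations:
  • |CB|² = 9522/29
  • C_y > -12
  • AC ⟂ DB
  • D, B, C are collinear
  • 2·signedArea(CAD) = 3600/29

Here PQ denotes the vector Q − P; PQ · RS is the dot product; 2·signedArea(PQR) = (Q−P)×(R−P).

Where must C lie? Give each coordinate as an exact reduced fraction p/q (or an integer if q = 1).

C = (-112/29, -338/29)

1. C_x = -112/29  [D, B, C are collinear ∩ AC ⟂ DB]
2. C_y = -338/29  [D, B, C are collinear ∩ AC ⟂ DB]
   → C = (-112/29, -338/29)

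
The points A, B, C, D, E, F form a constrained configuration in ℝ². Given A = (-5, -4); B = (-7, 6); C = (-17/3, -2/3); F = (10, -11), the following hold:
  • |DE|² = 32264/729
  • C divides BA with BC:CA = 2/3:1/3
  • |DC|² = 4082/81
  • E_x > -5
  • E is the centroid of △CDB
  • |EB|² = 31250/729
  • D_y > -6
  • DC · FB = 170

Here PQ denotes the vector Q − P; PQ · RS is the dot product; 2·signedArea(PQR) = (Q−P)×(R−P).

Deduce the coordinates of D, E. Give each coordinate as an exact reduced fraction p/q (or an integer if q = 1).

D = (-2/9, -47/9)
E = (-116/27, 1/27)

1. D_x = -2/9  [line 17·x + -17·y + -85 = 0 ∩ |DC|² = 4082/81]
2. D_y = -47/9  [line 17·x + -17·y + -85 = 0 ∩ |DC|² = 4082/81]
   → D = (-2/9, -47/9)
3. E_x = -116/27  [E is the centroid of △CDB]
4. E_y = 1/27  [E is the centroid of △CDB]
   → E = (-116/27, 1/27)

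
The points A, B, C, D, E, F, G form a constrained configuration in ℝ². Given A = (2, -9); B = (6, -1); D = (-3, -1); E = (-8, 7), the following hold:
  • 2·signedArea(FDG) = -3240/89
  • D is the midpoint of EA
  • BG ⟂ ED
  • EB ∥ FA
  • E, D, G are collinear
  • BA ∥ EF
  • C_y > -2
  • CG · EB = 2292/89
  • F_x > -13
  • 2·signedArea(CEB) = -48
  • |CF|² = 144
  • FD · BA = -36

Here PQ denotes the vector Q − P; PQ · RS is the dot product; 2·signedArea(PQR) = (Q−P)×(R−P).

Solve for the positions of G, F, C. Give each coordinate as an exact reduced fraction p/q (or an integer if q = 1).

1. G_x = -42/89  [E, D, G are collinear ∩ BG ⟂ ED]
2. G_y = -449/89  [E, D, G are collinear ∩ BG ⟂ ED]
   → G = (-42/89, -449/89)
3. F_x = -12  [EB ∥ FA ∩ BA ∥ EF]
4. F_y = -1  [EB ∥ FA ∩ BA ∥ EF]
   → F = (-12, -1)
5. C_x = 0  [2·signedArea(CEB) = -48 ∩ CG · EB = 2292/89]
6. C_y = -1  [2·signedArea(CEB) = -48 ∩ CG · EB = 2292/89]
   → C = (0, -1)

C = (0, -1)
F = (-12, -1)
G = (-42/89, -449/89)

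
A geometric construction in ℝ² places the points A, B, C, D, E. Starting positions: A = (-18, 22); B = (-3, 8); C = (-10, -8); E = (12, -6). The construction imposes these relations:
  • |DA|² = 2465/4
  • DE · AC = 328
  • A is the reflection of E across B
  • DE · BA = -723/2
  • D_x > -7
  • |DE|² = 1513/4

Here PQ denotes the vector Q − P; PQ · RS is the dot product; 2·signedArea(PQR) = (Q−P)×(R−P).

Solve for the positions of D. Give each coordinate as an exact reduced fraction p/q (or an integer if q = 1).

1. D_x = -13/2  [DE · BA = -723/2 ∩ DE · AC = 328]
2. D_y = 0  [DE · BA = -723/2 ∩ DE · AC = 328]
   → D = (-13/2, 0)

D = (-13/2, 0)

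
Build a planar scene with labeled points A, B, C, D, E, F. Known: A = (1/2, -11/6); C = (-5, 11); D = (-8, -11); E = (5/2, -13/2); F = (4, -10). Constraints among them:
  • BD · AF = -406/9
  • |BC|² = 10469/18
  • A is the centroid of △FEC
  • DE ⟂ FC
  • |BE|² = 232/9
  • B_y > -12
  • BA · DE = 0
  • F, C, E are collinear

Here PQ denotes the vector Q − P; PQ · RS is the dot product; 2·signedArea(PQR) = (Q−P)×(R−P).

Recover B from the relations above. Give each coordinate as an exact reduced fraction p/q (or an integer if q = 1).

B = (9/2, -67/6)

1. B_x = 9/2  [BA · DE = 0 ∩ BD · AF = -406/9]
2. B_y = -67/6  [BA · DE = 0 ∩ BD · AF = -406/9]
   → B = (9/2, -67/6)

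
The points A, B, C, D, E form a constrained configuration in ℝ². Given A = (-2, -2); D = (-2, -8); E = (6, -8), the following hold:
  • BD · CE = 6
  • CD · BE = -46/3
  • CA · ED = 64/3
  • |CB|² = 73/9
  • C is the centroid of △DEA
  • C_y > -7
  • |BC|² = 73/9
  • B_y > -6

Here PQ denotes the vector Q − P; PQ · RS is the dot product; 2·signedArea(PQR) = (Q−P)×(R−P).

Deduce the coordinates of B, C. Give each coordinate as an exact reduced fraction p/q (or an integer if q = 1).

B = (-2, -5)
C = (2/3, -6)

1. C_x = 2/3  [C is the centroid of △DEA]
2. C_y = -6  [C is the centroid of △DEA]
   → C = (2/3, -6)
3. B_x = -2  [BD · CE = 6 ∩ CD · BE = -46/3]
4. B_y = -5  [BD · CE = 6 ∩ CD · BE = -46/3]
   → B = (-2, -5)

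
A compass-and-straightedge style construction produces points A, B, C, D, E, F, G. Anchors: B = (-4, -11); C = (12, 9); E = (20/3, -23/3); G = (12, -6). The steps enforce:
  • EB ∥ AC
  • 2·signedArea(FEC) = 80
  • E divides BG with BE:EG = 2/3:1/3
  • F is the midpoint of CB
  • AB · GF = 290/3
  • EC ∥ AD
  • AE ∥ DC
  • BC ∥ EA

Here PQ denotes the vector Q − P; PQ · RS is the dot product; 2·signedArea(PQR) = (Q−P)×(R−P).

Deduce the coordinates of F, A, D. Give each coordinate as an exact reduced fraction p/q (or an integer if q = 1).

A = (68/3, 37/3)
D = (28, 29)
F = (4, -1)

1. F_x = 4  [F is the midpoint of CB]
2. F_y = -1  [F is the midpoint of CB]
   → F = (4, -1)
3. A_x = 68/3  [EB ∥ AC ∩ BC ∥ EA]
4. A_y = 37/3  [EB ∥ AC ∩ BC ∥ EA]
   → A = (68/3, 37/3)
5. D_x = 28  [AE ∥ DC ∩ EC ∥ AD]
6. D_y = 29  [AE ∥ DC ∩ EC ∥ AD]
   → D = (28, 29)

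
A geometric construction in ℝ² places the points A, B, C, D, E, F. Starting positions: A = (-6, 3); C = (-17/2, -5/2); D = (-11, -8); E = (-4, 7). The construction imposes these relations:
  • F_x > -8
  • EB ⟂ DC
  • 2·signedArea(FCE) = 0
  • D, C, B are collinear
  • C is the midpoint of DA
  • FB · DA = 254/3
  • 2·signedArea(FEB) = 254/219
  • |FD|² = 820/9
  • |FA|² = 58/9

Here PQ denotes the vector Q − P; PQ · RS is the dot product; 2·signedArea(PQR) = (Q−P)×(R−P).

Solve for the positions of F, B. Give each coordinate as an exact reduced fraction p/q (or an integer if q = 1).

1. F_x = -7  [line -19/2·x + 9/2·y + -139/2 = 0 ∩ |FD|² = 820/9]
2. F_y = 2/3  [line -19/2·x + 9/2·y + -139/2 = 0 ∩ |FD|² = 820/9]
   → F = (-7, 2/3)
3. B_x = -303/73  [D, C, B are collinear ∩ EB ⟂ DC]
4. B_y = 516/73  [D, C, B are collinear ∩ EB ⟂ DC]
   → B = (-303/73, 516/73)

B = (-303/73, 516/73)
F = (-7, 2/3)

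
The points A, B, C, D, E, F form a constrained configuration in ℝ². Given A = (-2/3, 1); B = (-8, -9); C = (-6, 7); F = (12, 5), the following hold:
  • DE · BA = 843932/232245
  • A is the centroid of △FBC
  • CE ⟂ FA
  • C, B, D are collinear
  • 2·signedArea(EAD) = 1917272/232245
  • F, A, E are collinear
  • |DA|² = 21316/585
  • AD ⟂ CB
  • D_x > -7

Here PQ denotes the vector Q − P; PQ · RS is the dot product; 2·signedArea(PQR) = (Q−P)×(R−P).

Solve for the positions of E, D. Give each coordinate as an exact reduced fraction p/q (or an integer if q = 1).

D = (-1298/195, 341/195)
E = (-1506/397, 5/397)

1. E_x = -1506/397  [F, A, E are collinear ∩ CE ⟂ FA]
2. E_y = 5/397  [F, A, E are collinear ∩ CE ⟂ FA]
   → E = (-1506/397, 5/397)
3. D_x = -1298/195  [C, B, D are collinear ∩ AD ⟂ CB]
4. D_y = 341/195  [C, B, D are collinear ∩ AD ⟂ CB]
   → D = (-1298/195, 341/195)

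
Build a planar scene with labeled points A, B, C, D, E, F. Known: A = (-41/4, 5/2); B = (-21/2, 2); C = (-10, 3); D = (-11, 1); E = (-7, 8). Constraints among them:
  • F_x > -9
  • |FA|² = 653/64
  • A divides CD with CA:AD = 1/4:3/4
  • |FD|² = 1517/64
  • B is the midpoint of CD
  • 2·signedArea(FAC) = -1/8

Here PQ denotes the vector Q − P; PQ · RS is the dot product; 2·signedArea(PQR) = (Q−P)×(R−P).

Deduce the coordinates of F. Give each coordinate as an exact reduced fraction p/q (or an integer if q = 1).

F = (-69/8, 21/4)

1. F_x = -69/8  [line -1/2·x + 1/4·y + -45/8 = 0 ∩ |FA|² = 653/64]
2. F_y = 21/4  [line -1/2·x + 1/4·y + -45/8 = 0 ∩ |FA|² = 653/64]
   → F = (-69/8, 21/4)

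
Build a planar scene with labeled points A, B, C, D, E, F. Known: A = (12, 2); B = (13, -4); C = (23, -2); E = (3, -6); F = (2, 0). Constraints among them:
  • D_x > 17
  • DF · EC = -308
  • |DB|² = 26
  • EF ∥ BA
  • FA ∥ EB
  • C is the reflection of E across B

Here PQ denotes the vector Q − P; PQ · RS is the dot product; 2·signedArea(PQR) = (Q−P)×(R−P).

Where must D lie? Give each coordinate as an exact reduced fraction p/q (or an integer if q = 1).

D = (18, -3)

1. D_x = 18  [line -20·x + -4·y + 348 = 0 ∩ |DB|² = 26]
2. D_y = -3  [line -20·x + -4·y + 348 = 0 ∩ |DB|² = 26]
   → D = (18, -3)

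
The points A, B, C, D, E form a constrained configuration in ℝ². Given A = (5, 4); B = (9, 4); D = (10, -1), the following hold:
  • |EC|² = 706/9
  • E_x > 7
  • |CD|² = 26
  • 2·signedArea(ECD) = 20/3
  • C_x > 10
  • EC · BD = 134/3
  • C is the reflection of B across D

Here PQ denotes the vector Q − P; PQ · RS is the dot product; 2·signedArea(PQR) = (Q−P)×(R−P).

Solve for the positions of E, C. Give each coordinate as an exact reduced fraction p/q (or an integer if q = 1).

C = (11, -6)
E = (8, 7/3)

1. C_x = 11  [C is the reflection of B across D]
2. C_y = -6  [C is the reflection of B across D]
   → C = (11, -6)
3. E_x = 8  [2·signedArea(ECD) = 20/3 ∩ EC · BD = 134/3]
4. E_y = 7/3  [2·signedArea(ECD) = 20/3 ∩ EC · BD = 134/3]
   → E = (8, 7/3)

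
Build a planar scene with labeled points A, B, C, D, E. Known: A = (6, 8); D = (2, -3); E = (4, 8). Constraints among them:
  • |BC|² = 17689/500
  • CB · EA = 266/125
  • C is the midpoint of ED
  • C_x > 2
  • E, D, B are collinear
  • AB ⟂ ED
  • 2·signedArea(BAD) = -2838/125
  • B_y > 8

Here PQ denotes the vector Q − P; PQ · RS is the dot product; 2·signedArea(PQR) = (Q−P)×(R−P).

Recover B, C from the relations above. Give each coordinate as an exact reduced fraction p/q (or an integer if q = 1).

B = (508/125, 1044/125)
C = (3, 5/2)

1. B_x = 508/125  [E, D, B are collinear ∩ AB ⟂ ED]
2. B_y = 1044/125  [E, D, B are collinear ∩ AB ⟂ ED]
   → B = (508/125, 1044/125)
3. C_x = 3  [C is the midpoint of ED]
4. C_y = 5/2  [C is the midpoint of ED]
   → C = (3, 5/2)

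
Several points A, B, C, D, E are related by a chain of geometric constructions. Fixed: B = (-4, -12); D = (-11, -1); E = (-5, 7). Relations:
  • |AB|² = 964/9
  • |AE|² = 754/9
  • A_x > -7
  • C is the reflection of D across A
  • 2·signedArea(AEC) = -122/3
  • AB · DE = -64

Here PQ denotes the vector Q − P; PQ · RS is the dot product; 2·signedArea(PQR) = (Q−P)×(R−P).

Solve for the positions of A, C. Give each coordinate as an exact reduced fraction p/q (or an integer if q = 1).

A = (-20/3, -2)
C = (-7/3, -3)

1. A_x = -20/3  [line -6·x + -8·y + -56 = 0 ∩ |AE|² = 754/9]
2. A_y = -2  [line -6·x + -8·y + -56 = 0 ∩ |AE|² = 754/9]
   → A = (-20/3, -2)
3. C_x = -7/3  [C is the reflection of D across A]
4. C_y = -3  [C is the reflection of D across A]
   → C = (-7/3, -3)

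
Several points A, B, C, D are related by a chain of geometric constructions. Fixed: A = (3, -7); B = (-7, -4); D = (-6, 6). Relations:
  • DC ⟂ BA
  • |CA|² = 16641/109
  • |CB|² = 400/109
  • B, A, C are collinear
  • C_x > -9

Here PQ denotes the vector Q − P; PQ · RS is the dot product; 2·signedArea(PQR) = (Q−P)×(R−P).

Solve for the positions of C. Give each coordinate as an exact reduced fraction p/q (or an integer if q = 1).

1. C_x = -963/109  [B, A, C are collinear ∩ DC ⟂ BA]
2. C_y = -376/109  [B, A, C are collinear ∩ DC ⟂ BA]
   → C = (-963/109, -376/109)

C = (-963/109, -376/109)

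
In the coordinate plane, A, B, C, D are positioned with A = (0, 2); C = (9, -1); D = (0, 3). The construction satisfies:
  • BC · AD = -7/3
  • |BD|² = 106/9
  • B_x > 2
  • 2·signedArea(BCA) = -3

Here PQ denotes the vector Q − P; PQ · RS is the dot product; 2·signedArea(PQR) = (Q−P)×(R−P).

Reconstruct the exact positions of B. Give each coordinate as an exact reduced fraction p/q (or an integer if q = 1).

B = (3, 4/3)

1. B_x = 3  [2·signedArea(BCA) = -3 ∩ BC · AD = -7/3]
2. B_y = 4/3  [2·signedArea(BCA) = -3 ∩ BC · AD = -7/3]
   → B = (3, 4/3)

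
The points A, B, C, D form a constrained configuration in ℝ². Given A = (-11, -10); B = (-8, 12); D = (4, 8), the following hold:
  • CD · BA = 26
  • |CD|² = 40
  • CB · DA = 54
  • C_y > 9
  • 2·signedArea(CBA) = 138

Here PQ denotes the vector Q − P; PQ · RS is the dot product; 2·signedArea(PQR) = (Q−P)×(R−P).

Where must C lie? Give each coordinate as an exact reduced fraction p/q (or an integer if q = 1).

C = (-2, 10)

1. C_x = -2  [CB · DA = 54 ∩ CD · BA = 26]
2. C_y = 10  [CB · DA = 54 ∩ CD · BA = 26]
   → C = (-2, 10)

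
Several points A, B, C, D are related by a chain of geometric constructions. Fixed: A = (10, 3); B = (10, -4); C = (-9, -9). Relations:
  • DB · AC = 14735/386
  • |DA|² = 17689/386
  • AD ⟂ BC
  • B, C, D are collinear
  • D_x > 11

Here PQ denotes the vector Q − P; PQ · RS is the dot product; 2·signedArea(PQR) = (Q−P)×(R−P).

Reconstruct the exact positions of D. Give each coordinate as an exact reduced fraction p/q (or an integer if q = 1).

D = (4525/386, -1369/386)

1. D_x = 4525/386  [B, C, D are collinear ∩ AD ⟂ BC]
2. D_y = -1369/386  [B, C, D are collinear ∩ AD ⟂ BC]
   → D = (4525/386, -1369/386)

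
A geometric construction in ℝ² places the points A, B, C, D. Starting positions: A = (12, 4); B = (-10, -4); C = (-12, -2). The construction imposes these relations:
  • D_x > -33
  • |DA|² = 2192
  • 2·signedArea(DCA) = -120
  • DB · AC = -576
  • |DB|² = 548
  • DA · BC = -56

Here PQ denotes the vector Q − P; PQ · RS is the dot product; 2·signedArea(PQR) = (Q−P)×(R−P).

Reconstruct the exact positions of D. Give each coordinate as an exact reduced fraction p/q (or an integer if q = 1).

1. D_x = -32  [2·signedArea(DCA) = -120 ∩ DA · BC = -56]
2. D_y = -12  [2·signedArea(DCA) = -120 ∩ DA · BC = -56]
   → D = (-32, -12)

D = (-32, -12)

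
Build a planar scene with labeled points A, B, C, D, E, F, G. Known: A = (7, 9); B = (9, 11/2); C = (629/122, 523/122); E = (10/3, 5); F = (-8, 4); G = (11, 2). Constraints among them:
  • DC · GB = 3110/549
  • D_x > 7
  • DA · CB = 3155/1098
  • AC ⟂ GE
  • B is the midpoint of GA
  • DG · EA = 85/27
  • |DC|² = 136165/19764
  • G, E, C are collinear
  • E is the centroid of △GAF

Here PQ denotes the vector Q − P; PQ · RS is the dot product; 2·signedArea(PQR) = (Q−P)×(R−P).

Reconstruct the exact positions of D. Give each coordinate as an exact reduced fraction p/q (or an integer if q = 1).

D = (70/9, 25/6)

1. D_x = 70/9  [DC · GB = 3110/549 ∩ DA · CB = 3155/1098]
2. D_y = 25/6  [DC · GB = 3110/549 ∩ DA · CB = 3155/1098]
   → D = (70/9, 25/6)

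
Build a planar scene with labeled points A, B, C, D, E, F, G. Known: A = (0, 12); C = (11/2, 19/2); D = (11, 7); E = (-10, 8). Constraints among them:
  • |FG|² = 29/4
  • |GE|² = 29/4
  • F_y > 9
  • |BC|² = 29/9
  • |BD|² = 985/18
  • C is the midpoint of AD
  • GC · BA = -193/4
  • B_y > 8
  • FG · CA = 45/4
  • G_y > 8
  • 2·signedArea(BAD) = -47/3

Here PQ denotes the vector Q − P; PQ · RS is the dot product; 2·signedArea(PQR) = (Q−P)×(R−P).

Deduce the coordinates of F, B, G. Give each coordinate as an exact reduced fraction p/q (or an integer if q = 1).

1. B_x = 23/6  [line 5·x + 11·y + -349/3 = 0 ∩ |BD|² = 985/18]
2. B_y = 53/6  [line 5·x + 11·y + -349/3 = 0 ∩ |BD|² = 985/18]
   → B = (23/6, 53/6)
3. G_x = -15/2  [line 23/6·x + -19/6·y + 229/4 = 0 ∩ |GE|² = 29/4]
4. G_y = 9  [line 23/6·x + -19/6·y + 229/4 = 0 ∩ |GE|² = 29/4]
   → G = (-15/2, 9)
5. F_x = -5  [line 11/2·x + -5/2·y + 105/2 = 0 ∩ |FG|² = 29/4]
6. F_y = 10  [line 11/2·x + -5/2·y + 105/2 = 0 ∩ |FG|² = 29/4]
   → F = (-5, 10)

B = (23/6, 53/6)
F = (-5, 10)
G = (-15/2, 9)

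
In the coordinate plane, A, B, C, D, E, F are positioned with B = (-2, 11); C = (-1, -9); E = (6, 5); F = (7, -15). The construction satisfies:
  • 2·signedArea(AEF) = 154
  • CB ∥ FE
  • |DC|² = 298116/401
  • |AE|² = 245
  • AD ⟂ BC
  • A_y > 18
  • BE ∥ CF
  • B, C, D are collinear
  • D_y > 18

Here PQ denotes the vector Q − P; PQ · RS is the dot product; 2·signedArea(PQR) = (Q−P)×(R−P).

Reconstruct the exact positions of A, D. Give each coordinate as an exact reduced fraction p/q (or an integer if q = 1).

A = (13, 19)
D = (-947/401, 7311/401)

1. A_x = 13  [line 20·x + 1·y + -279 = 0 ∩ |AE|² = 245]
2. A_y = 19  [line 20·x + 1·y + -279 = 0 ∩ |AE|² = 245]
   → A = (13, 19)
3. D_x = -947/401  [B, C, D are collinear ∩ AD ⟂ BC]
4. D_y = 7311/401  [B, C, D are collinear ∩ AD ⟂ BC]
   → D = (-947/401, 7311/401)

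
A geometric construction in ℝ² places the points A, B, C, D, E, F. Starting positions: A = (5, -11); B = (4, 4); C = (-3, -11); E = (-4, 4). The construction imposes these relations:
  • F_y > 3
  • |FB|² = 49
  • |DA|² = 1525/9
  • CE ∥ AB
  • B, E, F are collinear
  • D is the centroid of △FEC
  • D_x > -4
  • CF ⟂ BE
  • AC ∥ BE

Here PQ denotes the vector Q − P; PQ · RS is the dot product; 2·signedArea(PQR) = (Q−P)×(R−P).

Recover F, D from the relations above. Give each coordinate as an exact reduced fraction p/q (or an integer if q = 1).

1. F_x = -3  [B, E, F are collinear ∩ CF ⟂ BE]
2. F_y = 4  [B, E, F are collinear ∩ CF ⟂ BE]
   → F = (-3, 4)
3. D_x = -10/3  [D is the centroid of △FEC]
4. D_y = -1  [D is the centroid of △FEC]
   → D = (-10/3, -1)

D = (-10/3, -1)
F = (-3, 4)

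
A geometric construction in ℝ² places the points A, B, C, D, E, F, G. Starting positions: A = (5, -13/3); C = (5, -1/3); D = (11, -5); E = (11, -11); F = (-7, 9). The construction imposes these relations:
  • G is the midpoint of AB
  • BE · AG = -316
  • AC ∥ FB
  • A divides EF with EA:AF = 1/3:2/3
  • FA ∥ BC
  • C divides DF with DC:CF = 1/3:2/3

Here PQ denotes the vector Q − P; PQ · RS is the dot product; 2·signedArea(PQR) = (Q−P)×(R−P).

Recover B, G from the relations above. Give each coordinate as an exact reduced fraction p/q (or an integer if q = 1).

1. B_x = -7  [FA ∥ BC ∩ AC ∥ FB]
2. B_y = 13  [FA ∥ BC ∩ AC ∥ FB]
   → B = (-7, 13)
3. G_x = -1  [G is the midpoint of AB]
4. G_y = 13/3  [G is the midpoint of AB]
   → G = (-1, 13/3)

B = (-7, 13)
G = (-1, 13/3)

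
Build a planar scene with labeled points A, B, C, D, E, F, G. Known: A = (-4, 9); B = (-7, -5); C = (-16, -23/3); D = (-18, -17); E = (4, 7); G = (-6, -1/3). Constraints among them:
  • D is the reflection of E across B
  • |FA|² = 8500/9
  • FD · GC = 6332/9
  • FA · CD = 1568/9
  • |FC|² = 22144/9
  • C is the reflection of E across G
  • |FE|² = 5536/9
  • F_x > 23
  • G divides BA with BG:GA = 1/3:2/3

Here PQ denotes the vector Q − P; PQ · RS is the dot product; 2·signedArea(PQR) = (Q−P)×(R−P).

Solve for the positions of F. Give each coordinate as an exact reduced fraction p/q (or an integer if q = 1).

1. F_x = 24  [FD · GC = 6332/9 ∩ FA · CD = 1568/9]
2. F_y = 65/3  [FD · GC = 6332/9 ∩ FA · CD = 1568/9]
   → F = (24, 65/3)

F = (24, 65/3)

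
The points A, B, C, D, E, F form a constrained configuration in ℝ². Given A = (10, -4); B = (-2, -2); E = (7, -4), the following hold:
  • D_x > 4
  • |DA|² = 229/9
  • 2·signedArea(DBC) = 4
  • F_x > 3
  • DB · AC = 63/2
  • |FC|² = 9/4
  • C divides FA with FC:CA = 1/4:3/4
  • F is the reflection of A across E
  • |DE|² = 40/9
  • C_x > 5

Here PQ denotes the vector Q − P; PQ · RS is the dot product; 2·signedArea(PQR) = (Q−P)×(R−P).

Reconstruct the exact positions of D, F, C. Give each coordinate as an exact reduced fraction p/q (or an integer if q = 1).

1. F_x = 4  [F is the reflection of A across E]
2. F_y = -4  [F is the reflection of A across E]
   → F = (4, -4)
3. C_x = 11/2  [C divides FA with FC:CA = 1/4:3/4]
4. C_y = -4  [C divides FA with FC:CA = 1/4:3/4]
   → C = (11/2, -4)
5. D_x = 5  [DB · AC = 63/2 ∩ 2·signedArea(DBC) = 4]
6. D_y = -10/3  [DB · AC = 63/2 ∩ 2·signedArea(DBC) = 4]
   → D = (5, -10/3)

C = (11/2, -4)
D = (5, -10/3)
F = (4, -4)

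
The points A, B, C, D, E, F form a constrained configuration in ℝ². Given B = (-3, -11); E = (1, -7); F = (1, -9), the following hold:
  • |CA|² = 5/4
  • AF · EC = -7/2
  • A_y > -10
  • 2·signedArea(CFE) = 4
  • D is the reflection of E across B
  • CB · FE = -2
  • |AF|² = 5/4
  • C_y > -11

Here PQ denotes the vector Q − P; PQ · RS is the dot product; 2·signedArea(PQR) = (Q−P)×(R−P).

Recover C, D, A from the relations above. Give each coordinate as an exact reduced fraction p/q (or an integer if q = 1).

A = (0, -19/2)
C = (-1, -10)
D = (-7, -15)

1. C_x = -1  [CB · FE = -2 ∩ 2·signedArea(CFE) = 4]
2. C_y = -10  [CB · FE = -2 ∩ 2·signedArea(CFE) = 4]
   → C = (-1, -10)
3. D_x = -7  [D is the reflection of E across B]
4. D_y = -15  [D is the reflection of E across B]
   → D = (-7, -15)
5. A_x = 0  [line 2·x + 3·y + 57/2 = 0 ∩ |AF|² = 5/4]
6. A_y = -19/2  [line 2·x + 3·y + 57/2 = 0 ∩ |AF|² = 5/4]
   → A = (0, -19/2)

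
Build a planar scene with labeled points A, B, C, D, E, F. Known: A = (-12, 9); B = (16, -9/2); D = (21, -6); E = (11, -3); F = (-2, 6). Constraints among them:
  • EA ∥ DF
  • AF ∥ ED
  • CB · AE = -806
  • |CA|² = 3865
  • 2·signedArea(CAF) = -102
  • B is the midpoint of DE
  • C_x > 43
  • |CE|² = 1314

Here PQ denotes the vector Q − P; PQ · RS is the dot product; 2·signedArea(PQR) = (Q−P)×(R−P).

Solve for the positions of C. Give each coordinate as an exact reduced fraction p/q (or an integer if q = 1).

C = (44, -18)

1. C_x = 44  [CB · AE = -806 ∩ 2·signedArea(CAF) = -102]
2. C_y = -18  [CB · AE = -806 ∩ 2·signedArea(CAF) = -102]
   → C = (44, -18)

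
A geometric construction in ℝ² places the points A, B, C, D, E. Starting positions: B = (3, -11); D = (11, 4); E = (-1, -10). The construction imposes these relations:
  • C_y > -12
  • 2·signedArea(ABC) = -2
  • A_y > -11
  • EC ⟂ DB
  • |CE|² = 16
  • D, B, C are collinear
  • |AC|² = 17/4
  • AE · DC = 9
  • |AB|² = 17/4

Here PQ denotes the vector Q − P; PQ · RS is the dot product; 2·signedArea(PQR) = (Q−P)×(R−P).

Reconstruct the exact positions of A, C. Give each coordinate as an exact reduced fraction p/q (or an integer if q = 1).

A = (1, -21/2)
C = (43/17, -202/17)

1. C_x = 43/17  [D, B, C are collinear ∩ EC ⟂ DB]
2. C_y = -202/17  [D, B, C are collinear ∩ EC ⟂ DB]
   → C = (43/17, -202/17)
3. A_x = 1  [AE · DC = 9 ∩ 2·signedArea(ABC) = -2]
4. A_y = -21/2  [AE · DC = 9 ∩ 2·signedArea(ABC) = -2]
   → A = (1, -21/2)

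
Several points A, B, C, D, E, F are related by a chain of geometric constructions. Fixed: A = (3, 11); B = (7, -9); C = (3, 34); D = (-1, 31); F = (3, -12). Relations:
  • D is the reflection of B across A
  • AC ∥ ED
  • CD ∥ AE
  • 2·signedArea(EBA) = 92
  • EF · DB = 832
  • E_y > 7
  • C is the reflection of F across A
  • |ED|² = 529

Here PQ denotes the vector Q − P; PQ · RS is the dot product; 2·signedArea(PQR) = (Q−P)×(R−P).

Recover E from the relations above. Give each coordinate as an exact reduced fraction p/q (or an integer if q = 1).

1. E_x = -1  [AC ∥ ED ∩ CD ∥ AE]
2. E_y = 8  [AC ∥ ED ∩ CD ∥ AE]
   → E = (-1, 8)

E = (-1, 8)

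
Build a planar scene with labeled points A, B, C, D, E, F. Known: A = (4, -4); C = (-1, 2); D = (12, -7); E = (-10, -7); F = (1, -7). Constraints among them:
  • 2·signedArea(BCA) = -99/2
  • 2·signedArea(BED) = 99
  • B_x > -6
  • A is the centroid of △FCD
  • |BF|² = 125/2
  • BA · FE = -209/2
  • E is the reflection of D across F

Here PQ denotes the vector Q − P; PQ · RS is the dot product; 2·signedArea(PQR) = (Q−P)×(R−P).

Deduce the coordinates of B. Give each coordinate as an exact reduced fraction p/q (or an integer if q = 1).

B = (-11/2, -5/2)

1. B_x = -11/2  [2·signedArea(BED) = 99 ∩ 2·signedArea(BCA) = -99/2]
2. B_y = -5/2  [2·signedArea(BED) = 99 ∩ 2·signedArea(BCA) = -99/2]
   → B = (-11/2, -5/2)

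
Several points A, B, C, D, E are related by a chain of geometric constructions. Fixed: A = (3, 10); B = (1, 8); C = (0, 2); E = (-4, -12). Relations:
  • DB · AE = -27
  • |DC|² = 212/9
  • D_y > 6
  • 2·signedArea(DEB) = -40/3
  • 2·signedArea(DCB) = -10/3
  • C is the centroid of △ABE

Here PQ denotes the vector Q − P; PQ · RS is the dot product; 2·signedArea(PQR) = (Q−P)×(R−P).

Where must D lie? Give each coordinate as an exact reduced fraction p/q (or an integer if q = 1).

D = (4/3, 20/3)

1. D_x = 4/3  [2·signedArea(DEB) = -40/3 ∩ DB · AE = -27]
2. D_y = 20/3  [2·signedArea(DEB) = -40/3 ∩ DB · AE = -27]
   → D = (4/3, 20/3)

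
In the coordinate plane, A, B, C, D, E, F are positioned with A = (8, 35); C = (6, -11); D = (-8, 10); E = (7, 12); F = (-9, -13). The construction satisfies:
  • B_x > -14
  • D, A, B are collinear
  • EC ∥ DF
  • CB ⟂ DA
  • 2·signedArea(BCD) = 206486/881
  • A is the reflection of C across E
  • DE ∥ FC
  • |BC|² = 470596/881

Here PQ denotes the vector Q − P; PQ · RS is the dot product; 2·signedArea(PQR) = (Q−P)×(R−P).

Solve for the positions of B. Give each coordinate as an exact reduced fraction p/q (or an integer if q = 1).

B = (-11864/881, 1285/881)

1. B_x = -11864/881  [D, A, B are collinear ∩ CB ⟂ DA]
2. B_y = 1285/881  [D, A, B are collinear ∩ CB ⟂ DA]
   → B = (-11864/881, 1285/881)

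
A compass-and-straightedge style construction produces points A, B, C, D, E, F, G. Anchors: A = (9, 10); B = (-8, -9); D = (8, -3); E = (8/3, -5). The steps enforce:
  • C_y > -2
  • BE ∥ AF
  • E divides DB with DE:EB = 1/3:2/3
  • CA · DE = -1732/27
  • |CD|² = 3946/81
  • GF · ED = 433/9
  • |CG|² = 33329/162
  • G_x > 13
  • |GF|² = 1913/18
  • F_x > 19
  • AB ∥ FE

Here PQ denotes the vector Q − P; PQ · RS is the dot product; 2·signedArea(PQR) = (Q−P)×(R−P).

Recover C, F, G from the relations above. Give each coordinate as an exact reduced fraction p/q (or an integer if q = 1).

1. C_x = 11/9  [line 16/3·x + 2·y + -104/27 = 0 ∩ |CD|² = 3946/81]
2. C_y = -4/3  [line 16/3·x + 2·y + -104/27 = 0 ∩ |CD|² = 3946/81]
   → C = (11/9, -4/3)
3. F_x = 59/3  [AB ∥ FE ∩ BE ∥ AF]
4. F_y = 14  [AB ∥ FE ∩ BE ∥ AF]
   → F = (59/3, 14)
5. G_x = 83/6  [line -16/3·x + -2·y + 763/9 = 0 ∩ |GF|² = 1913/18]
6. G_y = 11/2  [line -16/3·x + -2·y + 763/9 = 0 ∩ |GF|² = 1913/18]
   → G = (83/6, 11/2)

C = (11/9, -4/3)
F = (59/3, 14)
G = (83/6, 11/2)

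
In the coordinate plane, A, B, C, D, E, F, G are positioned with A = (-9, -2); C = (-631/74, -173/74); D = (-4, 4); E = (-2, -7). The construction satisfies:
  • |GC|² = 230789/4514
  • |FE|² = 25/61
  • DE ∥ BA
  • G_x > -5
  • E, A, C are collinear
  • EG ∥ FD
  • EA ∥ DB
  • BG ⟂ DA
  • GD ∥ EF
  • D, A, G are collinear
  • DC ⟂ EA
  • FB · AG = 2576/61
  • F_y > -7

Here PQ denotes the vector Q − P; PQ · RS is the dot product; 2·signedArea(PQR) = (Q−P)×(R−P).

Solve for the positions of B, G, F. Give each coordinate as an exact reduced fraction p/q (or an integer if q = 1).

1. B_x = -11  [DE ∥ BA ∩ EA ∥ DB]
2. B_y = 9  [DE ∥ BA ∩ EA ∥ DB]
   → B = (-11, 9)
3. G_x = -269/61  [D, A, G are collinear ∩ BG ⟂ DA]
4. G_y = 214/61  [D, A, G are collinear ∩ BG ⟂ DA]
   → G = (-269/61, 214/61)
5. F_x = -97/61  [EG ∥ FD ∩ GD ∥ EF]
6. F_y = -397/61  [EG ∥ FD ∩ GD ∥ EF]
   → F = (-97/61, -397/61)

B = (-11, 9)
F = (-97/61, -397/61)
G = (-269/61, 214/61)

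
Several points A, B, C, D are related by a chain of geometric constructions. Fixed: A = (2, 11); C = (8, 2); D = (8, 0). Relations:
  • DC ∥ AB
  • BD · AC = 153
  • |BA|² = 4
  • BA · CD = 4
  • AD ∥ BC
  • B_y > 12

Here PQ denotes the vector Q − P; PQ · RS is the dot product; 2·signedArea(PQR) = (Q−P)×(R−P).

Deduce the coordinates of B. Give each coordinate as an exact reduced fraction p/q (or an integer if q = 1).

1. B_x = 2  [AD ∥ BC ∩ DC ∥ AB]
2. B_y = 13  [AD ∥ BC ∩ DC ∥ AB]
   → B = (2, 13)

B = (2, 13)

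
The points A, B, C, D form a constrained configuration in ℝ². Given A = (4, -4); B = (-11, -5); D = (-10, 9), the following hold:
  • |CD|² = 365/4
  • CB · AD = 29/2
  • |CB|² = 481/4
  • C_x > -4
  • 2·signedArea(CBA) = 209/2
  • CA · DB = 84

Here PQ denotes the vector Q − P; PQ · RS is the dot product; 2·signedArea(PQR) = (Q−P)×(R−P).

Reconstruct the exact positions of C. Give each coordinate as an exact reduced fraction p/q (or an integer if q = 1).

C = (-3, 5/2)

1. C_x = -3  [2·signedArea(CBA) = 209/2 ∩ CB · AD = 29/2]
2. C_y = 5/2  [2·signedArea(CBA) = 209/2 ∩ CB · AD = 29/2]
   → C = (-3, 5/2)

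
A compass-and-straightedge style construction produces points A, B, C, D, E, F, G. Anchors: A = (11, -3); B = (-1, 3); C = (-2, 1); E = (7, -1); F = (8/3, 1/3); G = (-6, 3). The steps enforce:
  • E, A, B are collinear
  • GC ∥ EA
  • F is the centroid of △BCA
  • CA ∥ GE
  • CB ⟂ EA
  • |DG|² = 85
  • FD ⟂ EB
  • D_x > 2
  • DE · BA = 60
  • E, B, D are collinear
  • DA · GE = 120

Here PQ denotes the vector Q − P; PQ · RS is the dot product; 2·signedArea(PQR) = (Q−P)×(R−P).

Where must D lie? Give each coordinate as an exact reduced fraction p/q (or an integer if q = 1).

1. D_x = 3  [E, B, D are collinear ∩ FD ⟂ EB]
2. D_y = 1  [E, B, D are collinear ∩ FD ⟂ EB]
   → D = (3, 1)

D = (3, 1)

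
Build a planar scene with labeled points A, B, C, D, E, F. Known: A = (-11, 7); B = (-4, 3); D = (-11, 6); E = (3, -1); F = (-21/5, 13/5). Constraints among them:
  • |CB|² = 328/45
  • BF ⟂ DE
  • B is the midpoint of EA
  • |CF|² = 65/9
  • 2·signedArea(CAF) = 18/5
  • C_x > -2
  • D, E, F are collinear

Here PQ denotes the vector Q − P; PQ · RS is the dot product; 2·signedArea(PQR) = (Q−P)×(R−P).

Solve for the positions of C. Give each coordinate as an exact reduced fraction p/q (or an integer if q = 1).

C = (-26/15, 23/15)

1. C_x = -26/15  [line 22/5·x + 34/5·y + -14/5 = 0 ∩ |CB|² = 328/45]
2. C_y = 23/15  [line 22/5·x + 34/5·y + -14/5 = 0 ∩ |CB|² = 328/45]
   → C = (-26/15, 23/15)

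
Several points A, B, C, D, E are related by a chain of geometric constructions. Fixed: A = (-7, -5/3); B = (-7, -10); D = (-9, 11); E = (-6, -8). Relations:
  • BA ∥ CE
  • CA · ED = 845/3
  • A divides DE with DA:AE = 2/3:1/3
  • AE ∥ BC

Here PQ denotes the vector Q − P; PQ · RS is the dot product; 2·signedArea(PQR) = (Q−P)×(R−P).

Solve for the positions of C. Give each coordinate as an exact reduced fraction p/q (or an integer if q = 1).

C = (-6, -49/3)

1. C_x = -6  [BA ∥ CE ∩ AE ∥ BC]
2. C_y = -49/3  [BA ∥ CE ∩ AE ∥ BC]
   → C = (-6, -49/3)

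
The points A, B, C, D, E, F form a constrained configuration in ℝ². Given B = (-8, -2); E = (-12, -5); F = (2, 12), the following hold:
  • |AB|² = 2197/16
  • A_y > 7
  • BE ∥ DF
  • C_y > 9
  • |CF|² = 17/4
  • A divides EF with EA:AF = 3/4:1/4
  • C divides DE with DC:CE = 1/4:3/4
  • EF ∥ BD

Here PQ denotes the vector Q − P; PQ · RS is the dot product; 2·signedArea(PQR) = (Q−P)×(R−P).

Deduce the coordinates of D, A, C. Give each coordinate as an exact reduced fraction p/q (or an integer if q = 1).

1. D_x = 6  [BE ∥ DF ∩ EF ∥ BD]
2. D_y = 15  [BE ∥ DF ∩ EF ∥ BD]
   → D = (6, 15)
3. A_x = -3/2  [A divides EF with EA:AF = 3/4:1/4]
4. A_y = 31/4  [A divides EF with EA:AF = 3/4:1/4]
   → A = (-3/2, 31/4)
5. C_x = 3/2  [C divides DE with DC:CE = 1/4:3/4]
6. C_y = 10  [C divides DE with DC:CE = 1/4:3/4]
   → C = (3/2, 10)

A = (-3/2, 31/4)
C = (3/2, 10)
D = (6, 15)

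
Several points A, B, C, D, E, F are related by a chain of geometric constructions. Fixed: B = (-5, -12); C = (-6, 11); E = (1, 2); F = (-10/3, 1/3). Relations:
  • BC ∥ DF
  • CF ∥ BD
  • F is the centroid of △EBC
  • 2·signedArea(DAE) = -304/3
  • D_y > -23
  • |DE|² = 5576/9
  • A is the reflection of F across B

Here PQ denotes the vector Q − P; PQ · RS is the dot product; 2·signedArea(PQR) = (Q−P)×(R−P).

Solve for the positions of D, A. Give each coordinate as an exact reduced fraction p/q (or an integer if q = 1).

1. D_x = -7/3  [BC ∥ DF ∩ CF ∥ BD]
2. D_y = -68/3  [BC ∥ DF ∩ CF ∥ BD]
   → D = (-7/3, -68/3)
3. A_x = -20/3  [A is the reflection of F across B]
4. A_y = -73/3  [A is the reflection of F across B]
   → A = (-20/3, -73/3)

A = (-20/3, -73/3)
D = (-7/3, -68/3)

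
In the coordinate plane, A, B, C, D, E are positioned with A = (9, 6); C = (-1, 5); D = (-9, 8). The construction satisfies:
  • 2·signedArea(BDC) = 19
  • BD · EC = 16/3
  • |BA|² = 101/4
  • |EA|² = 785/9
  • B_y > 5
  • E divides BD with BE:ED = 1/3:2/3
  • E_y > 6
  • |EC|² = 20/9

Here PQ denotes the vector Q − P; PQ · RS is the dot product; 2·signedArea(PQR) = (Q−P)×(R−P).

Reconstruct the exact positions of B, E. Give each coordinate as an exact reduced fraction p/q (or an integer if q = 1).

1. B_x = 4  [line 3·x + 8·y + -56 = 0 ∩ |BA|² = 101/4]
2. B_y = 11/2  [line 3·x + 8·y + -56 = 0 ∩ |BA|² = 101/4]
   → B = (4, 11/2)
3. E_x = -1/3  [E divides BD with BE:ED = 1/3:2/3]
4. E_y = 19/3  [E divides BD with BE:ED = 1/3:2/3]
   → E = (-1/3, 19/3)

B = (4, 11/2)
E = (-1/3, 19/3)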